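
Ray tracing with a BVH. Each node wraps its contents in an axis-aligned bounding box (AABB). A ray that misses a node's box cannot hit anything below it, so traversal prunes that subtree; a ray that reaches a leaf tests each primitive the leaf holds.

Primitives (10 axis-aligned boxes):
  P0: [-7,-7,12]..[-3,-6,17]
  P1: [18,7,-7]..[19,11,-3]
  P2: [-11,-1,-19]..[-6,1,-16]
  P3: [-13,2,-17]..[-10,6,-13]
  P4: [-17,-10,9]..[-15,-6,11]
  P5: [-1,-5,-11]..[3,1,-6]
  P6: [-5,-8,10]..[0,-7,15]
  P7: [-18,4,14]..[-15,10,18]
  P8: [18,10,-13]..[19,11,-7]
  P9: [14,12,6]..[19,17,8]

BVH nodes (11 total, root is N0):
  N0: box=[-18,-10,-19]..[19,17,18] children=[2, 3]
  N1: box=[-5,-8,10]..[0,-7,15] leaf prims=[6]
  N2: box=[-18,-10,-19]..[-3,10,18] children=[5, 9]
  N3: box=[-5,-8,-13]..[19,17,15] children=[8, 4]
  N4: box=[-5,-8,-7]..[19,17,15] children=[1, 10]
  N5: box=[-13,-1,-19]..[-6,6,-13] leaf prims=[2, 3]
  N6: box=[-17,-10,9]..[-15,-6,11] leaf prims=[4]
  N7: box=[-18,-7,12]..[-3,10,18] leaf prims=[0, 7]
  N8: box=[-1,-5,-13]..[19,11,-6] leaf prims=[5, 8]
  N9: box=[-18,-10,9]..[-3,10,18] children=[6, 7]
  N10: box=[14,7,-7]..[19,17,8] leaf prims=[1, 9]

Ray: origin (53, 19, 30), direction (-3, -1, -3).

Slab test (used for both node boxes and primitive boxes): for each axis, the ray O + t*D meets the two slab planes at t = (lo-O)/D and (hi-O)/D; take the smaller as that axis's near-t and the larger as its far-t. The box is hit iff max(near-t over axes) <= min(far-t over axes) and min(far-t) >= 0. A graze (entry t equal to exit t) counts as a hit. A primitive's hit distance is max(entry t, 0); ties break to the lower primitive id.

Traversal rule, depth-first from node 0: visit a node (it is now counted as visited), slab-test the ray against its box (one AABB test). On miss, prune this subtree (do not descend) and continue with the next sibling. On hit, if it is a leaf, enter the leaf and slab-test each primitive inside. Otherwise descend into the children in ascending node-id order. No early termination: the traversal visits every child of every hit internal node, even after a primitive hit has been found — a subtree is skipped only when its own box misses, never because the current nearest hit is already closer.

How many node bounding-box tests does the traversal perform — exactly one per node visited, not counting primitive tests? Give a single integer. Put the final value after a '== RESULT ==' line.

Traverse from the root:
N0 x:[34/3,71/3] y:[2,29] z:[4,49/3] -> hit [34/3,49/3], descend [2, 3]
  N2 x:[56/3,71/3] y:[9,29] z:[4,49/3] -> miss, prune
  N3 x:[34/3,58/3] y:[2,27] z:[5,43/3] -> hit [34/3,43/3], descend [4, 8]
    N4 x:[34/3,58/3] y:[2,27] z:[5,37/3] -> hit [34/3,37/3], descend [1, 10]
      N1 x:[53/3,58/3] y:[26,27] z:[5,20/3] -> miss, prune
      N10 x:[34/3,13] y:[2,12] z:[22/3,37/3] -> hit [34/3,12] leaf, test {P1@t=34/3, P9(miss)}
    N8 x:[34/3,18] y:[8,24] z:[12,43/3] -> hit [12,43/3] leaf, test {P5(miss), P8(miss)}

Visited [0, 2, 3, 4, 1, 10, 8]. Tests: 7 box, 2 leaf. Nearest: P1.

== RESULT ==
7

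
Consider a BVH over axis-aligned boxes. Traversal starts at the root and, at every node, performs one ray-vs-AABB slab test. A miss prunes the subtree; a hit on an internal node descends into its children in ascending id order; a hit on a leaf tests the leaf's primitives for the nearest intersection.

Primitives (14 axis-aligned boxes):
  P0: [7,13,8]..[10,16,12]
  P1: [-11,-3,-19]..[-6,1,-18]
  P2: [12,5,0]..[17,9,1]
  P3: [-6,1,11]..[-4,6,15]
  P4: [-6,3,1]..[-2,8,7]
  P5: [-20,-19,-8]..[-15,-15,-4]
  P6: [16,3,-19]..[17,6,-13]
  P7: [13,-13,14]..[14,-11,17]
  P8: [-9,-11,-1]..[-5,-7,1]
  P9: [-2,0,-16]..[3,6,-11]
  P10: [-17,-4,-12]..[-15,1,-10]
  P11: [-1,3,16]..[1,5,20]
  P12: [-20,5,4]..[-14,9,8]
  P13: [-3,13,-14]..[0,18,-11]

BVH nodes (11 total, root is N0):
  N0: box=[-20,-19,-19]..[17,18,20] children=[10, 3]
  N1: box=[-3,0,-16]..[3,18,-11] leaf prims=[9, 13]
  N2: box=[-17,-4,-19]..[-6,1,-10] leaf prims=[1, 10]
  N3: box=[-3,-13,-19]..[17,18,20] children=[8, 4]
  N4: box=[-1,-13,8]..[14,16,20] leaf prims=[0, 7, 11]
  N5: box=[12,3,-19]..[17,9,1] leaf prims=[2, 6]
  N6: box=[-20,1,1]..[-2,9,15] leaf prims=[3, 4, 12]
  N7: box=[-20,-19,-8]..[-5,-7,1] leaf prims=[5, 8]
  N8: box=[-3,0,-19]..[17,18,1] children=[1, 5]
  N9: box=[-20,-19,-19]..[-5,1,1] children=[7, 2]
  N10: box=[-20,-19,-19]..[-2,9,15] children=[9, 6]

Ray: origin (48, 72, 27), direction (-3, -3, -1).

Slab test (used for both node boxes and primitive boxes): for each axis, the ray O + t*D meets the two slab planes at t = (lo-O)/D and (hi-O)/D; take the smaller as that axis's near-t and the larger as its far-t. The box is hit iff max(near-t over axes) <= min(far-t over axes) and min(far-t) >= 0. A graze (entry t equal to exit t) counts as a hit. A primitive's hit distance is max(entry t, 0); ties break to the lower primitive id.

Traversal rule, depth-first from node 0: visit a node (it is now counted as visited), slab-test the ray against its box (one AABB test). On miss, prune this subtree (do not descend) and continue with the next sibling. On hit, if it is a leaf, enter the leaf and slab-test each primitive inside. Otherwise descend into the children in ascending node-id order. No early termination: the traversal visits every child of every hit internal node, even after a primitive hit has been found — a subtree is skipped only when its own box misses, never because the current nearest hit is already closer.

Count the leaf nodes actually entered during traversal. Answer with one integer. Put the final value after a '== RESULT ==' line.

Traverse from the root:
N0 x:[31/3,68/3] y:[18,91/3] z:[7,46] -> hit [18,68/3], descend [3, 10]
  N3 x:[31/3,17] y:[18,85/3] z:[7,46] -> miss, prune
  N10 x:[50/3,68/3] y:[21,91/3] z:[12,46] -> hit [21,68/3], descend [6, 9]
    N6 x:[50/3,68/3] y:[21,71/3] z:[12,26] -> hit [21,68/3] leaf, test {P3(miss), P4(miss), P12@t=21}
    N9 x:[53/3,68/3] y:[71/3,91/3] z:[26,46] -> miss, prune

order=[0, 3, 10, 6, 9]  |boxes|=5  |leaves|=1  hit=P12

== RESULT ==
1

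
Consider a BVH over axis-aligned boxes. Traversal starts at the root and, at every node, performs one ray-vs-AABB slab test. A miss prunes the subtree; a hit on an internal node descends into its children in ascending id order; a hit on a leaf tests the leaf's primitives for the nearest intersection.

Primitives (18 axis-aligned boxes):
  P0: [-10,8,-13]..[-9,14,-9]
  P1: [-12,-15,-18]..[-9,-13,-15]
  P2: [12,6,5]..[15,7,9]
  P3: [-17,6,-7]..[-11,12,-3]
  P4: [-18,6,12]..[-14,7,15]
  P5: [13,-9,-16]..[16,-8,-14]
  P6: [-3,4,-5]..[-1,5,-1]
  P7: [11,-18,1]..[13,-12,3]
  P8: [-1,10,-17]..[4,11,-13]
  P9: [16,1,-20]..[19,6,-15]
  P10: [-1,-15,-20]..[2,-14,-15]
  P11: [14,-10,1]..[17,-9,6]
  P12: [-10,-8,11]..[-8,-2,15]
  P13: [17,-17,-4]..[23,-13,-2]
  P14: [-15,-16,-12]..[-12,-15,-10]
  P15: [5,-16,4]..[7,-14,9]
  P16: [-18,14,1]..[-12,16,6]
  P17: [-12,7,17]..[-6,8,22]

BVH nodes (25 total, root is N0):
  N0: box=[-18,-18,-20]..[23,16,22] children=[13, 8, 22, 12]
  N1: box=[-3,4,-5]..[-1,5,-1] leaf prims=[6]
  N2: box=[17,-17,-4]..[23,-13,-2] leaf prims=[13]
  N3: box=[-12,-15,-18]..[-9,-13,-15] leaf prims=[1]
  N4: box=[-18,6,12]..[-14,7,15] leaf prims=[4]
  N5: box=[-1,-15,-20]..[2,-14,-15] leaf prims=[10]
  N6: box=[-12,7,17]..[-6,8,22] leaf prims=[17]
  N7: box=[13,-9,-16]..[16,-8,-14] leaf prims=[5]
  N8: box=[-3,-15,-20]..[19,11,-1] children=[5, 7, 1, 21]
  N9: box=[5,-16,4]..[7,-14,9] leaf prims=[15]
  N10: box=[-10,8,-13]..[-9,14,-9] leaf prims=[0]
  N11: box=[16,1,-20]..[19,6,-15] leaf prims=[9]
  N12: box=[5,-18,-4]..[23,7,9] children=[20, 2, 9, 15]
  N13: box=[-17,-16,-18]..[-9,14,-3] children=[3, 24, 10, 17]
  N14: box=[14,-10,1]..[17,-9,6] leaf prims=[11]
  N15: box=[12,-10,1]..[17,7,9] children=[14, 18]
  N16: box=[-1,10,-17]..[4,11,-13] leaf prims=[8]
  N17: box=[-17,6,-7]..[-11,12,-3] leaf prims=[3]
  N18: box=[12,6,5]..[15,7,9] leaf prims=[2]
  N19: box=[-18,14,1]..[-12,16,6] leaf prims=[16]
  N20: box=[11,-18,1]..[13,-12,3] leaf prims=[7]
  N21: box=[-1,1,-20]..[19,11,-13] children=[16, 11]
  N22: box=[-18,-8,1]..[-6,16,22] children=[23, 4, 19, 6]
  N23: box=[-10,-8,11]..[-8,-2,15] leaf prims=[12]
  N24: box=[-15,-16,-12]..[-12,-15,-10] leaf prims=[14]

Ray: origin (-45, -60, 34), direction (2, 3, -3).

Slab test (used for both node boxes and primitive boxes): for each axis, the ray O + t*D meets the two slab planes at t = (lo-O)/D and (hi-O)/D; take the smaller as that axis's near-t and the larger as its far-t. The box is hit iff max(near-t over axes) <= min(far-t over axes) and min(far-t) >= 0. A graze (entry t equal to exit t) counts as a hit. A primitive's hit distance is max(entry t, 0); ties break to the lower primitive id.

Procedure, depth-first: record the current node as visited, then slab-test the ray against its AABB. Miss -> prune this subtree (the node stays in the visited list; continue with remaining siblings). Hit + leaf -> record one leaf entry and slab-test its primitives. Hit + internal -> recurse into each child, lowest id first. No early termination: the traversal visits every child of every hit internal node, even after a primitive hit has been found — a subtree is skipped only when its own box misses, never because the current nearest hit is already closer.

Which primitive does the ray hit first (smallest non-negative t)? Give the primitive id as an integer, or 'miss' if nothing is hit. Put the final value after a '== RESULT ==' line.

Traverse from the root:
N0 x:[27/2,34] y:[14,76/3] z:[4,18] -> hit [14,18], descend [8, 12, 13, 22]
  N8 x:[21,32] y:[15,71/3] z:[35/3,18] -> miss, prune
  N12 x:[25,34] y:[14,67/3] z:[25/3,38/3] -> miss, prune
  N13 x:[14,18] y:[44/3,74/3] z:[37/3,52/3] -> hit [44/3,52/3], descend [3, 10, 17, 24]
    N3 x:[33/2,18] y:[15,47/3] z:[49/3,52/3] -> miss, prune
    N10 x:[35/2,18] y:[68/3,74/3] z:[43/3,47/3] -> miss, prune
    N17 x:[14,17] y:[22,24] z:[37/3,41/3] -> miss, prune
    N24 x:[15,33/2] y:[44/3,15] z:[44/3,46/3] -> hit [15,15] leaf, test {P14@t=15}
  N22 x:[27/2,39/2] y:[52/3,76/3] z:[4,11] -> miss, prune

9 AABB tests over nodes [0, 8, 12, 13, 3, 10, 17, 24, 22]; 1 leaf entered; closest P14.

== RESULT ==
14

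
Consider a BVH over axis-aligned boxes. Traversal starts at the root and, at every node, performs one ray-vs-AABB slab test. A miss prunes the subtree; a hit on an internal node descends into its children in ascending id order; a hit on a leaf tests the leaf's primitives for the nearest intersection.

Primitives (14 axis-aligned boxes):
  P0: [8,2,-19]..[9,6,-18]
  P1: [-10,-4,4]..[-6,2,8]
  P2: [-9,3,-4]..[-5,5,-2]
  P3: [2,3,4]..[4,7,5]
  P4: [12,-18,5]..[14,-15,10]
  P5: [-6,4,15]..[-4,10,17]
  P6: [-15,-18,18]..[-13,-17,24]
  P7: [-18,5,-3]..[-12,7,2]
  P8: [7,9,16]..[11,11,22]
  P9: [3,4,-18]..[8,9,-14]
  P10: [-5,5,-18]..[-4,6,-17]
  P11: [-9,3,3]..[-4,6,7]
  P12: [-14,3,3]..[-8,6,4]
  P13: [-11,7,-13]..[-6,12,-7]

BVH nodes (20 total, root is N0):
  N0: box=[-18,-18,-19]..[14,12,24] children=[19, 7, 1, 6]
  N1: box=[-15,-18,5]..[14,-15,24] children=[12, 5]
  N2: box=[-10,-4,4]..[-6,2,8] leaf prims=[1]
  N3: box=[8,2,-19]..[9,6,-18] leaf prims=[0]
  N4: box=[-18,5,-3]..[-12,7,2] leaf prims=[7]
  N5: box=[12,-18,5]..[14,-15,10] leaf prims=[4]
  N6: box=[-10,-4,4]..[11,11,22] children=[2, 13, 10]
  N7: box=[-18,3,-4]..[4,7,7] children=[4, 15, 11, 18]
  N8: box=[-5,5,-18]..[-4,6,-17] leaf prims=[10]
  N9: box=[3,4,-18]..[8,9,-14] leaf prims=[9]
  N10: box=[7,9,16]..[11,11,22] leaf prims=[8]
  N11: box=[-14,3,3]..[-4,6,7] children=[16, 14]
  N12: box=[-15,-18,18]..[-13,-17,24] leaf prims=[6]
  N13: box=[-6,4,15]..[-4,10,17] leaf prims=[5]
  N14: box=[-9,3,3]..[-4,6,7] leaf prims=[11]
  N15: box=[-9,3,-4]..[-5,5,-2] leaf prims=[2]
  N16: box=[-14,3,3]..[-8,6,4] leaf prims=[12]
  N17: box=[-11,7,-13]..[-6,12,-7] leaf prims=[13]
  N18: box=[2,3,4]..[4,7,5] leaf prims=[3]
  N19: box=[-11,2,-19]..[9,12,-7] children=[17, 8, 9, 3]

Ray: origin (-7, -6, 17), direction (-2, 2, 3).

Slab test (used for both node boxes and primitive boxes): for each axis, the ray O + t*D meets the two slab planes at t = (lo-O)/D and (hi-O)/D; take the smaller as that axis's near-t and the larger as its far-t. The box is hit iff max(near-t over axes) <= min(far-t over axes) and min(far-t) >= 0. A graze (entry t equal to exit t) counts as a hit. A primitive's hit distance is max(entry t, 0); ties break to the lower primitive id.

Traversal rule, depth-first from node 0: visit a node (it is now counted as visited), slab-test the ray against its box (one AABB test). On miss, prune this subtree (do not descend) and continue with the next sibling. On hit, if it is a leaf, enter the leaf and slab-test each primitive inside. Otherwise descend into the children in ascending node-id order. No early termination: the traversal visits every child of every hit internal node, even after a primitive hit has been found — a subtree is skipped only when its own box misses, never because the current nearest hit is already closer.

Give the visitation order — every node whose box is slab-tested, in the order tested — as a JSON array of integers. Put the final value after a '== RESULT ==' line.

Trace the traversal:
N0 x:[-21/2,11/2] y:[-6,9] z:[-12,7/3] -> hit [-6,7/3], descend [1, 6, 7, 19]
  N1 x:[-21/2,4] y:[-6,-9/2] z:[-4,7/3] -> miss, prune
  N6 x:[-9,3/2] y:[1,17/2] z:[-13/3,5/3] -> hit [1,3/2], descend [2, 10, 13]
    N2 x:[-1/2,3/2] y:[1,4] z:[-13/3,-3] -> miss, prune
    N10 x:[-9,-7] y:[15/2,17/2] z:[-1/3,5/3] -> miss, prune
    N13 x:[-3/2,-1/2] y:[5,8] z:[-2/3,0] -> miss, prune
  N7 x:[-11/2,11/2] y:[9/2,13/2] z:[-7,-10/3] -> miss, prune
  N19 x:[-8,2] y:[4,9] z:[-12,-8] -> miss, prune

order=[0, 1, 6, 2, 10, 13, 7, 19]  |boxes|=8  |leaves|=0  hit=miss

== RESULT ==
[0, 1, 6, 2, 10, 13, 7, 19]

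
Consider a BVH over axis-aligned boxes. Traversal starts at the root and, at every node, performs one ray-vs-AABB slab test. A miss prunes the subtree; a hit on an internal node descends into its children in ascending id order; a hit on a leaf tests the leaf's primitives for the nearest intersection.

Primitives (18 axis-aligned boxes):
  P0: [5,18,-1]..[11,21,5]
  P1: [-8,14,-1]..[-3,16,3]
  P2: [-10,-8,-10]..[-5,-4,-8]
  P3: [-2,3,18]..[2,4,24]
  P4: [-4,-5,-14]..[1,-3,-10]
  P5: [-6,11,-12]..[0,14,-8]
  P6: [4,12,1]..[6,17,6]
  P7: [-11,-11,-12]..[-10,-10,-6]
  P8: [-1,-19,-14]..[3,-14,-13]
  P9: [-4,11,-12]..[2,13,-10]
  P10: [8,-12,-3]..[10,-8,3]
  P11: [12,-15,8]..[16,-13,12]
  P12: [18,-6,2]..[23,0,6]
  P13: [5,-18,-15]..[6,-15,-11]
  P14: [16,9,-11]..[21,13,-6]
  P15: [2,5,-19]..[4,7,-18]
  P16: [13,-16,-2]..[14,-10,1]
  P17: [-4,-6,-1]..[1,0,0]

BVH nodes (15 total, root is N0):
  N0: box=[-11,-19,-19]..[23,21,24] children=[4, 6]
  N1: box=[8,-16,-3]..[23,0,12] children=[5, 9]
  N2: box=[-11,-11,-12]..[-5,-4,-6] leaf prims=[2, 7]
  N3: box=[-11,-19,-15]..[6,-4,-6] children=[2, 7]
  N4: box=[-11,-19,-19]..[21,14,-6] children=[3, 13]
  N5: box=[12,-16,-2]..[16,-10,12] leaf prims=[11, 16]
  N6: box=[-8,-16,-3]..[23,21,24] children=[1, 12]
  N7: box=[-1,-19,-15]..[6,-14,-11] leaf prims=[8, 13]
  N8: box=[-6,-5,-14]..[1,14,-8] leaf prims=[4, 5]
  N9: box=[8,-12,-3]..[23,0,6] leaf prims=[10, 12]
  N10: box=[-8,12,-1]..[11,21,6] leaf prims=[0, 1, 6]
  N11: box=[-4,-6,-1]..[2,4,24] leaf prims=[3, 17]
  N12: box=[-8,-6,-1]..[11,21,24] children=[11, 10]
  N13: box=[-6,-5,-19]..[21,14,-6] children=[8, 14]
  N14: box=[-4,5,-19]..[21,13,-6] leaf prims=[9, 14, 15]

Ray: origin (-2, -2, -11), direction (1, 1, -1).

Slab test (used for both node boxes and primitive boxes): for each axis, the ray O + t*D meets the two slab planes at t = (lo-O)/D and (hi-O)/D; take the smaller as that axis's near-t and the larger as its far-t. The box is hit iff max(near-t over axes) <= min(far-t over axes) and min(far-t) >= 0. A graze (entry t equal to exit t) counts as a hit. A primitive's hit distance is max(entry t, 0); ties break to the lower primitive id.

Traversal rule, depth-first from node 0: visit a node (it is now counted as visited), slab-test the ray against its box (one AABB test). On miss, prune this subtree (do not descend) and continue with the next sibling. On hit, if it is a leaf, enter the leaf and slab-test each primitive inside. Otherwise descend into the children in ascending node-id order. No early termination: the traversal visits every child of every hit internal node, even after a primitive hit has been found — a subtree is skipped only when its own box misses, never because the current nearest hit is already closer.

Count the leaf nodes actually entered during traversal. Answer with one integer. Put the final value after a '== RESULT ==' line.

Traverse from the root:
N0 x:[-9,25] y:[-17,23] z:[-35,8] -> hit [-9,8], descend [4, 6]
  N4 x:[-9,23] y:[-17,16] z:[-5,8] -> hit [-5,8], descend [3, 13]
    N3 x:[-9,8] y:[-17,-2] z:[-5,4] -> miss, prune
    N13 x:[-4,23] y:[-3,16] z:[-5,8] -> hit [-3,8], descend [8, 14]
      N8 x:[-4,3] y:[-3,16] z:[-3,3] -> hit [-3,3] leaf, test {P4(miss), P5(miss)}
      N14 x:[-2,23] y:[7,15] z:[-5,8] -> hit [7,8] leaf, test {P9(miss), P14(miss), P15(miss)}
  N6 x:[-6,25] y:[-14,23] z:[-35,-8] -> miss, prune

Summary -> nodes [0, 4, 3, 13, 8, 14, 6]; box-tests=7; leaf-entries=2; first=miss

== RESULT ==
2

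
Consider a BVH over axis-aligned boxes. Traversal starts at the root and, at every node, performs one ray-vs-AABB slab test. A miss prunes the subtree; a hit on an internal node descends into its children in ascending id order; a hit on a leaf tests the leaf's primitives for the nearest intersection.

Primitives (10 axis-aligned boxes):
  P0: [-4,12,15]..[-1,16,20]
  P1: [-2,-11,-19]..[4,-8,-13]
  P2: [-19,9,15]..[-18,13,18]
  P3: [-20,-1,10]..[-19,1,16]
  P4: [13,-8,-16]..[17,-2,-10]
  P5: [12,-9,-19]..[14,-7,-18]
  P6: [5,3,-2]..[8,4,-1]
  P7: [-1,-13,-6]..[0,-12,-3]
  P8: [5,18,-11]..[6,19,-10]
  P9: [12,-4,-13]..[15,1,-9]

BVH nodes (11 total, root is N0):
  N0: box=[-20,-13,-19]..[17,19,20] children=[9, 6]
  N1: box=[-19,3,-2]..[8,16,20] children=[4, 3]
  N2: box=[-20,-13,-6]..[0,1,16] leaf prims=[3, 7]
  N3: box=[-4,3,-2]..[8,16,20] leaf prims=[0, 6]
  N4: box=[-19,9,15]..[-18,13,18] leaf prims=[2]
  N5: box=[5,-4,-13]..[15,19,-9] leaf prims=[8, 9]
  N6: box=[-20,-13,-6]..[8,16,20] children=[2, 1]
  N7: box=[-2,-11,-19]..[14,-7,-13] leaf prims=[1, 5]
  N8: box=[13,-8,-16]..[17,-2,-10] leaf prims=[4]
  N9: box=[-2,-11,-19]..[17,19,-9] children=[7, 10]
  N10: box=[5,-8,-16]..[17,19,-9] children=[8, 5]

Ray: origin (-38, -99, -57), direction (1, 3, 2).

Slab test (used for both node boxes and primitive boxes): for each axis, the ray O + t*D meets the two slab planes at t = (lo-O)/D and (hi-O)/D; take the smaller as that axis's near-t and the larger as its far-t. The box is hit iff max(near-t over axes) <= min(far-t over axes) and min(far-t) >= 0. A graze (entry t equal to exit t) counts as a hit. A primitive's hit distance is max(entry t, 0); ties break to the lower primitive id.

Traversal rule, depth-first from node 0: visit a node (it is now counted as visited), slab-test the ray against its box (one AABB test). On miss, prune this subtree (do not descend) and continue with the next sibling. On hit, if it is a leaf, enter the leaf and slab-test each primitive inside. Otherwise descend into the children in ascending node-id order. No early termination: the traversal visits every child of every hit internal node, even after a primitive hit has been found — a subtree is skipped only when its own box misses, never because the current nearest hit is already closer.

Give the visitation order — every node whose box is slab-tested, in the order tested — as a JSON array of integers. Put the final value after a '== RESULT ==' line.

Walk:
N0 x:[18,55] y:[86/3,118/3] z:[19,77/2] -> hit [86/3,77/2], descend [6, 9]
  N6 x:[18,46] y:[86/3,115/3] z:[51/2,77/2] -> hit [86/3,115/3], descend [1, 2]
    N1 x:[19,46] y:[34,115/3] z:[55/2,77/2] -> hit [34,115/3], descend [3, 4]
      N3 x:[34,46] y:[34,115/3] z:[55/2,77/2] -> hit [34,115/3] leaf, test {P0@t=37, P6(miss)}
      N4 x:[19,20] y:[36,112/3] z:[36,75/2] -> miss, prune
    N2 x:[18,38] y:[86/3,100/3] z:[51/2,73/2] -> hit [86/3,100/3] leaf, test {P3(miss), P7(miss)}
  N9 x:[36,55] y:[88/3,118/3] z:[19,24] -> miss, prune

order=[0, 6, 1, 3, 4, 2, 9]  |boxes|=7  |leaves|=2  hit=P0

== RESULT ==
[0, 6, 1, 3, 4, 2, 9]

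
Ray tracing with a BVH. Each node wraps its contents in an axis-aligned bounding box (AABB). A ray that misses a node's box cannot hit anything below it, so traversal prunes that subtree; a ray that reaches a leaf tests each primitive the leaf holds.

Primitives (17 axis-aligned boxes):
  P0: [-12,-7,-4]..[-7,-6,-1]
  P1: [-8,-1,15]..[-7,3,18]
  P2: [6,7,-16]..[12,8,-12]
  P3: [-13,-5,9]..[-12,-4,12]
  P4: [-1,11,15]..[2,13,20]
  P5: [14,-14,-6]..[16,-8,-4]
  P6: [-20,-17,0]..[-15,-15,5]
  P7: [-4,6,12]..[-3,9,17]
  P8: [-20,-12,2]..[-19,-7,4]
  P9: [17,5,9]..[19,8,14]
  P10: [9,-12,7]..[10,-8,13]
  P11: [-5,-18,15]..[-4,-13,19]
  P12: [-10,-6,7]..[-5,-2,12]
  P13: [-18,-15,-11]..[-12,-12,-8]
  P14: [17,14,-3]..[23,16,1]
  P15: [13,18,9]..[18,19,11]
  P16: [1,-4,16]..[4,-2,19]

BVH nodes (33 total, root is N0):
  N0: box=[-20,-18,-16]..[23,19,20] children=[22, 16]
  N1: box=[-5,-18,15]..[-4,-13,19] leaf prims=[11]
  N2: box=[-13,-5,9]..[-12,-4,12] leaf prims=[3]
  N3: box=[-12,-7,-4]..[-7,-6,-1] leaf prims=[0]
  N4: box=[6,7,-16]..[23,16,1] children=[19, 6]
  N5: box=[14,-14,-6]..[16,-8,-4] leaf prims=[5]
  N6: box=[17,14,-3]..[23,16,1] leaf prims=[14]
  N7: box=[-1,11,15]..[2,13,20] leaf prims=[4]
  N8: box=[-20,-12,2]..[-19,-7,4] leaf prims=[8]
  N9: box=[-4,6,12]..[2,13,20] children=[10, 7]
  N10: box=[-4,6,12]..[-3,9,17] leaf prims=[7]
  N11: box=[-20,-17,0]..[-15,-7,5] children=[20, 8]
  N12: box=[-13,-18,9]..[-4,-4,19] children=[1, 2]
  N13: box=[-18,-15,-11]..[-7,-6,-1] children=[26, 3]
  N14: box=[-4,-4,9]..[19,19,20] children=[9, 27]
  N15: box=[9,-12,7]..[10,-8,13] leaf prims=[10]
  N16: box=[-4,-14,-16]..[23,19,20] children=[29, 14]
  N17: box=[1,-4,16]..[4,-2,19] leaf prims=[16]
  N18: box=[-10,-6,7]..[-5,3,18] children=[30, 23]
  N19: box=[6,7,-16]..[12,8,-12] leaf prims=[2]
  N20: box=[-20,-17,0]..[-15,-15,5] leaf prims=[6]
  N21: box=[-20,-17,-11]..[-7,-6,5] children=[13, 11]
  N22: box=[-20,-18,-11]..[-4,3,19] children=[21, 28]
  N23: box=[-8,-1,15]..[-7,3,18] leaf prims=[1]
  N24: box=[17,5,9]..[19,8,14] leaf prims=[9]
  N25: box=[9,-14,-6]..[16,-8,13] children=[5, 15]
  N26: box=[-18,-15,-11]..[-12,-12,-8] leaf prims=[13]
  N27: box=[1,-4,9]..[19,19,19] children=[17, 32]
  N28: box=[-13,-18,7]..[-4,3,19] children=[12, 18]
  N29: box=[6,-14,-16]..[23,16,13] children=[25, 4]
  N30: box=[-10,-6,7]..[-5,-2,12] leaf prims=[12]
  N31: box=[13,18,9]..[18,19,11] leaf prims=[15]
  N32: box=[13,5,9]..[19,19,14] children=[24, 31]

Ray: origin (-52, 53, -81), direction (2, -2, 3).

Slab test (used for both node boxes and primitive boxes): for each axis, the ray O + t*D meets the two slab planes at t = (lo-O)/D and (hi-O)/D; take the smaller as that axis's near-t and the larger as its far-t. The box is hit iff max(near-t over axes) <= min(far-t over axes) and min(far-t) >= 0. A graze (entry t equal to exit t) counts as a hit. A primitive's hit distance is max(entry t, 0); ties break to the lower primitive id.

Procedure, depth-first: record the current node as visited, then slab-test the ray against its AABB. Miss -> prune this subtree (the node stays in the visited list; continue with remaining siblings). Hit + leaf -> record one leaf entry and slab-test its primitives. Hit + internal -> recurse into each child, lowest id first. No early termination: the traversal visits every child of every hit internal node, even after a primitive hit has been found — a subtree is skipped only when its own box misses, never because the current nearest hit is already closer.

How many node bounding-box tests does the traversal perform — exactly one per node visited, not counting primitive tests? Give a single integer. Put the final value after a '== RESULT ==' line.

Traverse from the root:
N0 x:[16,75/2] y:[17,71/2] z:[65/3,101/3] -> hit [65/3,101/3], descend [16, 22]
  N16 x:[24,75/2] y:[17,67/2] z:[65/3,101/3] -> hit [24,67/2], descend [14, 29]
    N14 x:[24,71/2] y:[17,57/2] z:[30,101/3] -> miss, prune
    N29 x:[29,75/2] y:[37/2,67/2] z:[65/3,94/3] -> hit [29,94/3], descend [4, 25]
      N4 x:[29,75/2] y:[37/2,23] z:[65/3,82/3] -> miss, prune
      N25 x:[61/2,34] y:[61/2,67/2] z:[25,94/3] -> hit [61/2,94/3], descend [5, 15]
        N5 x:[33,34] y:[61/2,67/2] z:[25,77/3] -> miss, prune
        N15 x:[61/2,31] y:[61/2,65/2] z:[88/3,94/3] -> hit [61/2,31] leaf, test {P10@t=61/2}
  N22 x:[16,24] y:[25,71/2] z:[70/3,100/3] -> miss, prune

Visited [0, 16, 14, 29, 4, 25, 5, 15, 22]. Tests: 9 box, 1 leaf. Nearest: P10.

== RESULT ==
9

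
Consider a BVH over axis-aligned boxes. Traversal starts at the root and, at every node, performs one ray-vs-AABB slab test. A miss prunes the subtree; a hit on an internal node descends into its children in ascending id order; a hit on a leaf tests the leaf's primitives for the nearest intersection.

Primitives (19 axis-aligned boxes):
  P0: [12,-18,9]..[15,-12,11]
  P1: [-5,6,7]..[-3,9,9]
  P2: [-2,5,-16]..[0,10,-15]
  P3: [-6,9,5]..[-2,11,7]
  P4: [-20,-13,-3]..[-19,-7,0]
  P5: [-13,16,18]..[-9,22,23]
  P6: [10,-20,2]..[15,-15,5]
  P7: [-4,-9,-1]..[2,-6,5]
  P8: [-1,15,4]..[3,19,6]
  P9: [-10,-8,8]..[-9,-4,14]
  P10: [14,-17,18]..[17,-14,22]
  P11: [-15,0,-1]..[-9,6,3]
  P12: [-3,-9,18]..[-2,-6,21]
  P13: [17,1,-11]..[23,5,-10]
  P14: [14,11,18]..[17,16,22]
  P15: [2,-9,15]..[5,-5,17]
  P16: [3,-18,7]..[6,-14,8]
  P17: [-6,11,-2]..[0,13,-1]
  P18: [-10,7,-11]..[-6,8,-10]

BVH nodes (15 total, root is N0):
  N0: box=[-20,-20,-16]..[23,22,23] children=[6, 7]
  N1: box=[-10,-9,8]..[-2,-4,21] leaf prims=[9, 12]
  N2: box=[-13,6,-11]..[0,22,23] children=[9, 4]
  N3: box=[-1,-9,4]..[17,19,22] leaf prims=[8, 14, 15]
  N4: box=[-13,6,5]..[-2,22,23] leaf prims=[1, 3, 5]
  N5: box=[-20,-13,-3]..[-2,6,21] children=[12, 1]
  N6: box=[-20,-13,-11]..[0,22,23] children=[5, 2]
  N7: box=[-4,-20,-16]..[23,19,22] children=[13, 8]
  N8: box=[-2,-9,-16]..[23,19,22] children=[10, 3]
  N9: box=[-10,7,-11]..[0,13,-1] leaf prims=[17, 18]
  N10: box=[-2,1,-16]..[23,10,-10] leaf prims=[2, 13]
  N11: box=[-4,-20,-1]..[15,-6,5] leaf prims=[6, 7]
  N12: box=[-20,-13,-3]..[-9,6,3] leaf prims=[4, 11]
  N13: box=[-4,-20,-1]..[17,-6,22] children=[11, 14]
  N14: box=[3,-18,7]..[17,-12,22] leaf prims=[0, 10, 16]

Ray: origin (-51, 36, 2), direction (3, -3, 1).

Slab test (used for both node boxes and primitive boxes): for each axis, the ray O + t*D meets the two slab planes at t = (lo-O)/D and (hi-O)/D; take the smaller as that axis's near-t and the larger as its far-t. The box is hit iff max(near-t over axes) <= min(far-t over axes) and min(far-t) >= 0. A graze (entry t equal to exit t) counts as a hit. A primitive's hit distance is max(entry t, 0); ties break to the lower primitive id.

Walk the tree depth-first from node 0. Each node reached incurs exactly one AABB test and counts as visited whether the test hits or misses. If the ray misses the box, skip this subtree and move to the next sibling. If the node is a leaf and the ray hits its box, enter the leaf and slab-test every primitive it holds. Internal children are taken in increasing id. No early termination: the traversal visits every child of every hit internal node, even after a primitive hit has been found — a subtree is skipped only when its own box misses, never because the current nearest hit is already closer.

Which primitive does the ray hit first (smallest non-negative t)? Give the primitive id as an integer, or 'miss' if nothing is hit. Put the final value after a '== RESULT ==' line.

Walk:
N0 x:[31/3,74/3] y:[14/3,56/3] z:[-18,21] -> hit [31/3,56/3], descend [6, 7]
  N6 x:[31/3,17] y:[14/3,49/3] z:[-13,21] -> hit [31/3,49/3], descend [2, 5]
    N2 x:[38/3,17] y:[14/3,10] z:[-13,21] -> miss, prune
    N5 x:[31/3,49/3] y:[10,49/3] z:[-5,19] -> hit [31/3,49/3], descend [1, 12]
      N1 x:[41/3,49/3] y:[40/3,15] z:[6,19] -> hit [41/3,15] leaf, test {P9(miss), P12(miss)}
      N12 x:[31/3,14] y:[10,49/3] z:[-5,1] -> miss, prune
  N7 x:[47/3,74/3] y:[17/3,56/3] z:[-18,20] -> hit [47/3,56/3], descend [8, 13]
    N8 x:[49/3,74/3] y:[17/3,15] z:[-18,20] -> miss, prune
    N13 x:[47/3,68/3] y:[14,56/3] z:[-3,20] -> hit [47/3,56/3], descend [11, 14]
      N11 x:[47/3,22] y:[14,56/3] z:[-3,3] -> miss, prune
      N14 x:[18,68/3] y:[16,18] z:[5,20] -> hit [18,18] leaf, test {P0(miss), P10(miss), P16(miss)}

Visited [0, 6, 2, 5, 1, 12, 7, 8, 13, 11, 14]. Tests: 11 box, 2 leaf. Nearest: miss.

== RESULT ==
miss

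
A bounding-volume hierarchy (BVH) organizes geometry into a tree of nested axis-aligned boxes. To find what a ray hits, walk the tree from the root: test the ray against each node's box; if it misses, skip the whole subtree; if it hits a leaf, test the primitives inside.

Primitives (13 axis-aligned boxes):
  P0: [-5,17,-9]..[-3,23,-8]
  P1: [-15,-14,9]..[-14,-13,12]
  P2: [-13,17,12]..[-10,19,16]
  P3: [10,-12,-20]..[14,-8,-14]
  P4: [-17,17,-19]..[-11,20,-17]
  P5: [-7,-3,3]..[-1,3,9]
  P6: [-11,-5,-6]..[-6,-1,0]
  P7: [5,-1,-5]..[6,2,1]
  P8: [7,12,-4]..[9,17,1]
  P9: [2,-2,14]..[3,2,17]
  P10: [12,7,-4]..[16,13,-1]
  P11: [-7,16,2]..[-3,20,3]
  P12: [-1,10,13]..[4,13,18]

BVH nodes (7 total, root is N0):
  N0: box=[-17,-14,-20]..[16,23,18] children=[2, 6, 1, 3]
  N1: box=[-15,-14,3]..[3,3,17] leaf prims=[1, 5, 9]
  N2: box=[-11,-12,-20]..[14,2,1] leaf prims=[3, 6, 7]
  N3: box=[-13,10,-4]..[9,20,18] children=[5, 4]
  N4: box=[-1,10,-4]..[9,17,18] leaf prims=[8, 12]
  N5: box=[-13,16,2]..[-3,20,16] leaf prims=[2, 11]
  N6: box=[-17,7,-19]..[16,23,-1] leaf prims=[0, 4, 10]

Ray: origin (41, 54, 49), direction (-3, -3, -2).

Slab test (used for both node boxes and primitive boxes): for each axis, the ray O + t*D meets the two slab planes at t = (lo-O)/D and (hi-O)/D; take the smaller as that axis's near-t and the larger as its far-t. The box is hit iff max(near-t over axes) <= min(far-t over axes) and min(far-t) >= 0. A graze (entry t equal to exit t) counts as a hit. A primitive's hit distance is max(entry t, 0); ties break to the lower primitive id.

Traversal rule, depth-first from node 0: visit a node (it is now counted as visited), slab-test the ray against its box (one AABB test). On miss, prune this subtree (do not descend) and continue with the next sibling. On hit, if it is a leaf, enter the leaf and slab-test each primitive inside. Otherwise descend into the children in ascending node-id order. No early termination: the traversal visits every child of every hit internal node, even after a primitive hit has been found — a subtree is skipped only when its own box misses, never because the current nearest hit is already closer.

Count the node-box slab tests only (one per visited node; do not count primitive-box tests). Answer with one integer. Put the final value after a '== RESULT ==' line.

Traverse from the root:
N0 x:[25/3,58/3] y:[31/3,68/3] z:[31/2,69/2] -> hit [31/2,58/3], descend [1, 2, 3, 6]
  N1 x:[38/3,56/3] y:[17,68/3] z:[16,23] -> hit [17,56/3] leaf, test {P1(miss), P5(miss), P9(miss)}
  N2 x:[9,52/3] y:[52/3,22] z:[24,69/2] -> miss, prune
  N3 x:[32/3,18] y:[34/3,44/3] z:[31/2,53/2] -> miss, prune
  N6 x:[25/3,58/3] y:[31/3,47/3] z:[25,34] -> miss, prune

order=[0, 1, 2, 3, 6]  |boxes|=5  |leaves|=1  hit=miss

== RESULT ==
5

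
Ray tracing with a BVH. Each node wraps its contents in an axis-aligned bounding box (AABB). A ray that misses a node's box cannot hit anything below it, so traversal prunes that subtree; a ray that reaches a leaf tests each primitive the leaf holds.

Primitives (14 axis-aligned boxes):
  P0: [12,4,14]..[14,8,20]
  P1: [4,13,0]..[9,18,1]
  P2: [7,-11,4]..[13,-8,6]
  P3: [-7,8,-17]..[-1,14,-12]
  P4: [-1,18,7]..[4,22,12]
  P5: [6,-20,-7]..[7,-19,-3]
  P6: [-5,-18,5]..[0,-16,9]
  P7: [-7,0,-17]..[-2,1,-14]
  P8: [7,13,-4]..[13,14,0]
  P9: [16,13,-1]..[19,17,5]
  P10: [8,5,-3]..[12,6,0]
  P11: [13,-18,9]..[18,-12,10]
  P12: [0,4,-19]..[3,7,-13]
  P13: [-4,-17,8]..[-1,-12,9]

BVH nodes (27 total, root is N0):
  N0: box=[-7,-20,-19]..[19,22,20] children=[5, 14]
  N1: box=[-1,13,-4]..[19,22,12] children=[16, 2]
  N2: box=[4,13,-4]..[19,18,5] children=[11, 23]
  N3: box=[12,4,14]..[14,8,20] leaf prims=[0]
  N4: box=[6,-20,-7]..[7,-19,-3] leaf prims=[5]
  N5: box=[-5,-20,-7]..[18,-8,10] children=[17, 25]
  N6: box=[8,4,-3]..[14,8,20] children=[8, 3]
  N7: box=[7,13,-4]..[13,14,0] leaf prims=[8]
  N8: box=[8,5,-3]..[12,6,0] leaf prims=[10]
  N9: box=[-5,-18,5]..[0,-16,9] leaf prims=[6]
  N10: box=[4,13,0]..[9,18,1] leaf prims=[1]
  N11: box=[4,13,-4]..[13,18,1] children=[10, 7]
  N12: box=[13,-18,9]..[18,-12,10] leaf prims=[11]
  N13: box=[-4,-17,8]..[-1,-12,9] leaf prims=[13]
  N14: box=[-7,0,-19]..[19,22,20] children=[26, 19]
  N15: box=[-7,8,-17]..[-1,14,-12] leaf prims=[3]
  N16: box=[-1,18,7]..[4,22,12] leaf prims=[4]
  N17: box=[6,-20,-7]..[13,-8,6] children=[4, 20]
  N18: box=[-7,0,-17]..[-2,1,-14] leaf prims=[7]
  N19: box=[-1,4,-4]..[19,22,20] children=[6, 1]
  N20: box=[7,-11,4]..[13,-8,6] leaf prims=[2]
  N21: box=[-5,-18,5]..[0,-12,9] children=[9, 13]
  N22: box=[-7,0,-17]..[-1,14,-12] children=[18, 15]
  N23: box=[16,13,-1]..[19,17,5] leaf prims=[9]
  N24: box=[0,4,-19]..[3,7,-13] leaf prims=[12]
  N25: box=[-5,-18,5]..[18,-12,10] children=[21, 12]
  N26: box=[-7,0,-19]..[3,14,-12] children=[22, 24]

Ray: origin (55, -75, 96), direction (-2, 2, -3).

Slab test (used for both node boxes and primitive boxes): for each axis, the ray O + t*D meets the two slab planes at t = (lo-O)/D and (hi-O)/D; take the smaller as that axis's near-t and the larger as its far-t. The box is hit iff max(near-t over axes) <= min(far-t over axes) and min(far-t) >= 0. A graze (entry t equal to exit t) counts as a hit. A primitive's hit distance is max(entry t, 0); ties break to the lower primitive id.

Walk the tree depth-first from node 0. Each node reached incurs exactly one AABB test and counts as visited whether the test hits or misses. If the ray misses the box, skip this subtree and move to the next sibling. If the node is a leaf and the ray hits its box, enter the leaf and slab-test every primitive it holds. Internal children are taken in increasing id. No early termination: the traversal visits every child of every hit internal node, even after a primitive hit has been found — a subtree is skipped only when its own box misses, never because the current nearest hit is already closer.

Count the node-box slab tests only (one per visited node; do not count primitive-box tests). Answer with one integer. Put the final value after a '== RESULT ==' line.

Trace the traversal:
N0 x:[18,31] y:[55/2,97/2] z:[76/3,115/3] -> hit [55/2,31], descend [5, 14]
  N5 x:[37/2,30] y:[55/2,67/2] z:[86/3,103/3] -> hit [86/3,30], descend [17, 25]
    N17 x:[21,49/2] y:[55/2,67/2] z:[30,103/3] -> miss, prune
    N25 x:[37/2,30] y:[57/2,63/2] z:[86/3,91/3] -> hit [86/3,30], descend [12, 21]
      N12 x:[37/2,21] y:[57/2,63/2] z:[86/3,29] -> miss, prune
      N21 x:[55/2,30] y:[57/2,63/2] z:[29,91/3] -> hit [29,30], descend [9, 13]
        N9 x:[55/2,30] y:[57/2,59/2] z:[29,91/3] -> hit [29,59/2] leaf, test {P6@t=29}
        N13 x:[28,59/2] y:[29,63/2] z:[29,88/3] -> hit [29,88/3] leaf, test {P13@t=29}
  N14 x:[18,31] y:[75/2,97/2] z:[76/3,115/3] -> miss, prune

order=[0, 5, 17, 25, 12, 21, 9, 13, 14]  |boxes|=9  |leaves|=2  hit=P6

== RESULT ==
9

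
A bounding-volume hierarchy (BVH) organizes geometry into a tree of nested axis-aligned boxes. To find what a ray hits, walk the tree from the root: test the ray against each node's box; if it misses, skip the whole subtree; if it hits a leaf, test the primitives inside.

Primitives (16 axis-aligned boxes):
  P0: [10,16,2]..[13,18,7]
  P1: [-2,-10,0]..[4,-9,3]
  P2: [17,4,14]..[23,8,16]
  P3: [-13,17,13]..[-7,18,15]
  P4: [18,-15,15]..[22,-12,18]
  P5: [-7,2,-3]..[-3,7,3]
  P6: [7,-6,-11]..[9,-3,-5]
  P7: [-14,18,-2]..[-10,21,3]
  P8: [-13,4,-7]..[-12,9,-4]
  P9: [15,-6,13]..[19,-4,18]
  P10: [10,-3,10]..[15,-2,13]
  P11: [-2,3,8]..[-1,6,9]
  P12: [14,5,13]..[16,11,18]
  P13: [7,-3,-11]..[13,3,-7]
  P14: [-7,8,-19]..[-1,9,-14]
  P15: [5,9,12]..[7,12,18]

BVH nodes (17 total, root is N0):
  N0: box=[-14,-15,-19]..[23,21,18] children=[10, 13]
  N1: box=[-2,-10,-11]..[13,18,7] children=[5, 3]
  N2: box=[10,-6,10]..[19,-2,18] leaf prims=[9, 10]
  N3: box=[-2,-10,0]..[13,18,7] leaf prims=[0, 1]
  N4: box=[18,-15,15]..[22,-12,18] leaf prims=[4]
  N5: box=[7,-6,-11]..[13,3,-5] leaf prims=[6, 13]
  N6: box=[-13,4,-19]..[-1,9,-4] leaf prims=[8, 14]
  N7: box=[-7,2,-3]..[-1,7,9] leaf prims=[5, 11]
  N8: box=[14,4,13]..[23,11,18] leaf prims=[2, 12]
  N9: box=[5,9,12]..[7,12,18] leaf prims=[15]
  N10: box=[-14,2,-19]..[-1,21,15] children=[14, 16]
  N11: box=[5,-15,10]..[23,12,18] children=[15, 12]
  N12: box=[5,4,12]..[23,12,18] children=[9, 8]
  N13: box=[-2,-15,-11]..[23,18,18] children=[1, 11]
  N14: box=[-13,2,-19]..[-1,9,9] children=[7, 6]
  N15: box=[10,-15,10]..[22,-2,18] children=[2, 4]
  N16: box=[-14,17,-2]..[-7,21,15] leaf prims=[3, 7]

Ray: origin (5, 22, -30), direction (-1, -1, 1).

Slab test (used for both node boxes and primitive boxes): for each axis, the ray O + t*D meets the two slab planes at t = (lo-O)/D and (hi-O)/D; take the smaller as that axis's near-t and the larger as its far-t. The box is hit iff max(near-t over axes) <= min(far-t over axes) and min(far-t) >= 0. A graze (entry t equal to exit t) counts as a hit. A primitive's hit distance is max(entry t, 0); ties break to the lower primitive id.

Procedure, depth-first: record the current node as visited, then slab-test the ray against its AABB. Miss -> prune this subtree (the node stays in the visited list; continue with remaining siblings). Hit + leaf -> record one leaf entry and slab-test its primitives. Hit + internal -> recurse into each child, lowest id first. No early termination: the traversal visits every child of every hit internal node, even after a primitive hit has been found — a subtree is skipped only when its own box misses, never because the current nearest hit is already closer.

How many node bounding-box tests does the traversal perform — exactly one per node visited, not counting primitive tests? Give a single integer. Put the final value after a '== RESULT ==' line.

Trace the traversal:
N0 x:[-18,19] y:[1,37] z:[11,48] -> hit [11,19], descend [10, 13]
  N10 x:[6,19] y:[1,20] z:[11,45] -> hit [11,19], descend [14, 16]
    N14 x:[6,18] y:[13,20] z:[11,39] -> hit [13,18], descend [6, 7]
      N6 x:[6,18] y:[13,18] z:[11,26] -> hit [13,18] leaf, test {P8(miss), P14(miss)}
      N7 x:[6,12] y:[15,20] z:[27,39] -> miss, prune
    N16 x:[12,19] y:[1,5] z:[28,45] -> miss, prune
  N13 x:[-18,7] y:[4,37] z:[19,48] -> miss, prune

7 AABB tests over nodes [0, 10, 14, 6, 7, 16, 13]; 1 leaf entered; closest miss.

== RESULT ==
7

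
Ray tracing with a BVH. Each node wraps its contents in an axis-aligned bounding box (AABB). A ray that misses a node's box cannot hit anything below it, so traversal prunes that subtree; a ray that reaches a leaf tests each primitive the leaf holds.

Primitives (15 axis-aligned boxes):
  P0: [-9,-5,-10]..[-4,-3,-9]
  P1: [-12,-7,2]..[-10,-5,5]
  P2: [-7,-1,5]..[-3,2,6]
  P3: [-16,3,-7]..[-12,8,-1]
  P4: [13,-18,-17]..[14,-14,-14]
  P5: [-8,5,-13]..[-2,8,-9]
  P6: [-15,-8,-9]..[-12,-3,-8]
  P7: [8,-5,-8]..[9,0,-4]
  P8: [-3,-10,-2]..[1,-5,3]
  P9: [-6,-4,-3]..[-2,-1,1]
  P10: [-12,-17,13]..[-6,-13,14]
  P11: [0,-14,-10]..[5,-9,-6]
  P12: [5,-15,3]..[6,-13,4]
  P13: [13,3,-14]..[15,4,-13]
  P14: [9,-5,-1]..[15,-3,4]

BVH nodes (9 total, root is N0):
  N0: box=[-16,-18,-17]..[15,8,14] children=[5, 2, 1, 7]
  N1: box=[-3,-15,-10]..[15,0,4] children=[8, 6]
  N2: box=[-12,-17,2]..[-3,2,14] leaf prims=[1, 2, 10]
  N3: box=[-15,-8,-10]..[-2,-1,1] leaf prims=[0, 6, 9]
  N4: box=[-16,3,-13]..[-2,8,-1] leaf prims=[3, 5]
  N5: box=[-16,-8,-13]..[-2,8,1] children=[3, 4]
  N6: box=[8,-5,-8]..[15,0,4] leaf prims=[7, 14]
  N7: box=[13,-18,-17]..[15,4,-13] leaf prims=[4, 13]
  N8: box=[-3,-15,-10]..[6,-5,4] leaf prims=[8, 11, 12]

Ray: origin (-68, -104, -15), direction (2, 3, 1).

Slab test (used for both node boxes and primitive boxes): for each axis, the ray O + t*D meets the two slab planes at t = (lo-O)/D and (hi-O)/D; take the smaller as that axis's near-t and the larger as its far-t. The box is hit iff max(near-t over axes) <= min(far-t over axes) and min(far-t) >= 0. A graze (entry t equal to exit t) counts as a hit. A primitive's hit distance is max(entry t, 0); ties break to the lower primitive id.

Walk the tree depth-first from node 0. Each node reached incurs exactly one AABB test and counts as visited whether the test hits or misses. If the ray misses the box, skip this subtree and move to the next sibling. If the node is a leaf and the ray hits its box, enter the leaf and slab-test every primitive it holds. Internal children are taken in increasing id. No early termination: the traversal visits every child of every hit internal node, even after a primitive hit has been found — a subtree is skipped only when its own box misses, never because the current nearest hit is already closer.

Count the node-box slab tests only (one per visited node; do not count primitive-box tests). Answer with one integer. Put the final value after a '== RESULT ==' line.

Walk:
N0 x:[26,83/2] y:[86/3,112/3] z:[-2,29] -> hit [86/3,29], descend [1, 2, 5, 7]
  N1 x:[65/2,83/2] y:[89/3,104/3] z:[5,19] -> miss, prune
  N2 x:[28,65/2] y:[29,106/3] z:[17,29] -> hit [29,29] leaf, test {P1(miss), P2(miss), P10@t=29}
  N5 x:[26,33] y:[32,112/3] z:[2,16] -> miss, prune
  N7 x:[81/2,83/2] y:[86/3,36] z:[-2,2] -> miss, prune

Visited [0, 1, 2, 5, 7]. Tests: 5 box, 1 leaf. Nearest: P10.

== RESULT ==
5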